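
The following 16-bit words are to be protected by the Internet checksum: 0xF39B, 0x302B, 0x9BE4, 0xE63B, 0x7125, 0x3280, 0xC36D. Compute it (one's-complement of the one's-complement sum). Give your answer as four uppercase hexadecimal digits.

F304

One's-complement addition (fold any carry out of bit 15 back into bit 0):
  0xF39B + 0x302B = 0x123C6 → wrap carry → 0x23C7
  0x23C7 + 0x9BE4 = 0x0BFAB
  0xBFAB + 0xE63B = 0x1A5E6 → wrap carry → 0xA5E7
  0xA5E7 + 0x7125 = 0x1170C → wrap carry → 0x170D
  0x170D + 0x3280 = 0x0498D
  0x498D + 0xC36D = 0x10CFA → wrap carry → 0x0CFB
One's-complement sum = 0x0CFB.
Checksum = ~0x0CFB & 0xFFFF = 0xF304.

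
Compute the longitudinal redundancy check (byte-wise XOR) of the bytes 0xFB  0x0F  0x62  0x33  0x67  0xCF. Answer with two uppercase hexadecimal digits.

0D

XOR the bytes together:
  start with 0xFB
  0xFB ⊕ 0x0F = 0xF4
  0xF4 ⊕ 0x62 = 0x96
  0x96 ⊕ 0x33 = 0xA5
  0xA5 ⊕ 0x67 = 0xC2
  0xC2 ⊕ 0xCF = 0x0D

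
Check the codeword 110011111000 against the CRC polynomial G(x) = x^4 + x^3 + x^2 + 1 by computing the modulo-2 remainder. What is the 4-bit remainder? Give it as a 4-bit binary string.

1000

Modulo-2 division of 110011111000 by 11101:
  pos 0: 11001 XOR 11101 = 00100
  pos 2: 10011 XOR 11101 = 01110
  pos 3: 11101 XOR 11101 = 00000
Remainder = 1000 (nonzero — an error is detected).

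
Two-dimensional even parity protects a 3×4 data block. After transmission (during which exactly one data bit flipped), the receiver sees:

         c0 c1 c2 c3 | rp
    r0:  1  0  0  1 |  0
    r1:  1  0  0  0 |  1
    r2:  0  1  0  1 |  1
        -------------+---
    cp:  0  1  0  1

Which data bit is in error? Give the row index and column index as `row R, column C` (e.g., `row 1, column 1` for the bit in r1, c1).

Recompute each row's even parity and compare to rp:
  r0: data parity 0, sent rp 0 → ok
  r1: data parity 1, sent rp 1 → ok
  r2: data parity 0, sent rp 1 → mismatch
Recompute each column's even parity and compare to cp:
  c0: data parity 0, sent cp 0 → ok
  c1: data parity 1, sent cp 1 → ok
  c2: data parity 0, sent cp 0 → ok
  c3: data parity 0, sent cp 1 → mismatch
Exactly one row (r2) and one column (c3) fail → the flipped bit is at their intersection.

row 2, column 3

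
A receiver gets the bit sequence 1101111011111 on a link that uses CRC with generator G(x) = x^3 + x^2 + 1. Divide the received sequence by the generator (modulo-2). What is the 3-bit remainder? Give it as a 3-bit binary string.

Modulo-2 division of 1101111011111 by 1101:
  pos 0: 1101 XOR 1101 = 0000
  pos 4: 1110 XOR 1101 = 0011
  pos 6: 1111 XOR 1101 = 0010
  pos 8: 1011 XOR 1101 = 0110
  pos 9: 1101 XOR 1101 = 0000
Remainder = 000 (zero — the frame passes the CRC check).

000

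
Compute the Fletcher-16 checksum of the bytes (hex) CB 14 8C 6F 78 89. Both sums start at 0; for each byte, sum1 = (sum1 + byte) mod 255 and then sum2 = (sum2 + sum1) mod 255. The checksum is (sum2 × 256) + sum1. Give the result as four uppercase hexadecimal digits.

Running sums (mod 255):
  after byte 0 (CB): sum1=203, sum2=203
  after byte 1 (14): sum1=223, sum2=171
  after byte 2 (8C): sum1=108, sum2=24
  after byte 3 (6F): sum1=219, sum2=243
  after byte 4 (78): sum1=84, sum2=72
  after byte 5 (89): sum1=221, sum2=38
Checksum = sum2·256 + sum1 = 38·256 + 221 = 9949 = 0x26DD.

26DD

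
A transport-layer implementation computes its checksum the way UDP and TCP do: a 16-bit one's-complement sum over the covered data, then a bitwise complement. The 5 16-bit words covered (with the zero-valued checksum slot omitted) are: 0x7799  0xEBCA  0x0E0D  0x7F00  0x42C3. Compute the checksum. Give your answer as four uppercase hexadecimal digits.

One's-complement addition (fold any carry out of bit 15 back into bit 0):
  0x7799 + 0xEBCA = 0x16363 → wrap carry → 0x6364
  0x6364 + 0x0E0D = 0x07171
  0x7171 + 0x7F00 = 0x0F071
  0xF071 + 0x42C3 = 0x13334 → wrap carry → 0x3335
One's-complement sum = 0x3335.
Checksum = ~0x3335 & 0xFFFF = 0xCCCA.

CCCA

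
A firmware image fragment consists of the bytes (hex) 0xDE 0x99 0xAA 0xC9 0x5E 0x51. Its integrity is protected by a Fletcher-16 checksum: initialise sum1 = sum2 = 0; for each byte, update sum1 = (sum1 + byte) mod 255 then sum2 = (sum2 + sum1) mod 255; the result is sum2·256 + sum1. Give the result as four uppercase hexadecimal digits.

4F9C

Running sums (mod 255):
  after byte 0 (0xDE): sum1=222, sum2=222
  after byte 1 (0x99): sum1=120, sum2=87
  after byte 2 (0xAA): sum1=35, sum2=122
  after byte 3 (0xC9): sum1=236, sum2=103
  after byte 4 (0x5E): sum1=75, sum2=178
  after byte 5 (0x51): sum1=156, sum2=79
Checksum = sum2·256 + sum1 = 79·256 + 156 = 20380 = 0x4F9C.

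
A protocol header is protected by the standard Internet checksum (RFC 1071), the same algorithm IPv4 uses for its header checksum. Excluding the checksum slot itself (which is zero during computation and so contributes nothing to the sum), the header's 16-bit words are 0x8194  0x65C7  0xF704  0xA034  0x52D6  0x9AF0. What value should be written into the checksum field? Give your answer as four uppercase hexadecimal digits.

93A3

One's-complement addition (fold any carry out of bit 15 back into bit 0):
  0x8194 + 0x65C7 = 0x0E75B
  0xE75B + 0xF704 = 0x1DE5F → wrap carry → 0xDE60
  0xDE60 + 0xA034 = 0x17E94 → wrap carry → 0x7E95
  0x7E95 + 0x52D6 = 0x0D16B
  0xD16B + 0x9AF0 = 0x16C5B → wrap carry → 0x6C5C
One's-complement sum = 0x6C5C.
Checksum = ~0x6C5C & 0xFFFF = 0x93A3.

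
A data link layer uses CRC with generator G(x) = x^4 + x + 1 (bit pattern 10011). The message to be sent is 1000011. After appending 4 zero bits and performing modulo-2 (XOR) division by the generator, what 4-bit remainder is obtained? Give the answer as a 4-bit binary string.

Append 4 zeros: 10000110000. Divide by 10011 (XOR where the leading bit is 1):
  pos 0: 10000 XOR 10011 = 00011
  pos 3: 11110 XOR 10011 = 01101
  pos 4: 11010 XOR 10011 = 01001
  pos 5: 10010 XOR 10011 = 00001
Remainder (last 4 bits) = 0010. This is the CRC / FCS.

0010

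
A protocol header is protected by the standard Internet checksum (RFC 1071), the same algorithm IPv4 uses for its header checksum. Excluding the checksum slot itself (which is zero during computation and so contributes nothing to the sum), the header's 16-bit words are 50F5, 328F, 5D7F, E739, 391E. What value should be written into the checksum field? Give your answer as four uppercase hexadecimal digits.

One's-complement addition (fold any carry out of bit 15 back into bit 0):
  0x50F5 + 0x328F = 0x08384
  0x8384 + 0x5D7F = 0x0E103
  0xE103 + 0xE739 = 0x1C83C → wrap carry → 0xC83D
  0xC83D + 0x391E = 0x1015B → wrap carry → 0x015C
One's-complement sum = 0x015C.
Checksum = ~0x015C & 0xFFFF = 0xFEA3.

FEA3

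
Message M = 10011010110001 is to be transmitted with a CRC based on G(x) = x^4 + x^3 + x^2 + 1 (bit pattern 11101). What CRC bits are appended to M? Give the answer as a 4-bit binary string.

Append 4 zeros: 100110101100010000. Divide by 11101 (XOR where the leading bit is 1):
  pos 0: 10011 XOR 11101 = 01110
  pos 1: 11100 XOR 11101 = 00001
  pos 5: 11011 XOR 11101 = 00110
  pos 7: 11000 XOR 11101 = 00101
  pos 9: 10101 XOR 11101 = 01000
  pos 10: 10000 XOR 11101 = 01101
  pos 11: 11010 XOR 11101 = 00111
  pos 13: 11100 XOR 11101 = 00001
Remainder (last 4 bits) = 0001. This is the CRC / FCS.

0001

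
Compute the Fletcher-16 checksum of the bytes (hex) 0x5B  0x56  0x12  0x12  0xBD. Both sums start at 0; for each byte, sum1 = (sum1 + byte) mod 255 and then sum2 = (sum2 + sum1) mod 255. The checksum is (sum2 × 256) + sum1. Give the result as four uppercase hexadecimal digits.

Running sums (mod 255):
  after byte 0 (0x5B): sum1=91, sum2=91
  after byte 1 (0x56): sum1=177, sum2=13
  after byte 2 (0x12): sum1=195, sum2=208
  after byte 3 (0x12): sum1=213, sum2=166
  after byte 4 (0xBD): sum1=147, sum2=58
Checksum = sum2·256 + sum1 = 58·256 + 147 = 14995 = 0x3A93.

3A93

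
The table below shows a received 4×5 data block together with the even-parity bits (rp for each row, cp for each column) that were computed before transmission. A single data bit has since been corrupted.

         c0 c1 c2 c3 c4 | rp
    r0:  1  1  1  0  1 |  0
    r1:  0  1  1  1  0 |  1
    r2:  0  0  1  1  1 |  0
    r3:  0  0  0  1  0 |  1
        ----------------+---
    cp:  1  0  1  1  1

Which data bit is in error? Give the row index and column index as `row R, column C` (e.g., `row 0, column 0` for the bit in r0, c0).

Recompute each row's even parity and compare to rp:
  r0: data parity 0, sent rp 0 → ok
  r1: data parity 1, sent rp 1 → ok
  r2: data parity 1, sent rp 0 → mismatch
  r3: data parity 1, sent rp 1 → ok
Recompute each column's even parity and compare to cp:
  c0: data parity 1, sent cp 1 → ok
  c1: data parity 0, sent cp 0 → ok
  c2: data parity 1, sent cp 1 → ok
  c3: data parity 1, sent cp 1 → ok
  c4: data parity 0, sent cp 1 → mismatch
Exactly one row (r2) and one column (c4) fail → the flipped bit is at their intersection.

row 2, column 4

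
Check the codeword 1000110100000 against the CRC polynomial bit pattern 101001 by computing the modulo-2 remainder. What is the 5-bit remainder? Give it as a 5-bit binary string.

00000

Modulo-2 division of 1000110100000 by 101001:
  pos 0: 100011 XOR 101001 = 001010
  pos 2: 101001 XOR 101001 = 000000
Remainder = 00000 (zero — the frame passes the CRC check).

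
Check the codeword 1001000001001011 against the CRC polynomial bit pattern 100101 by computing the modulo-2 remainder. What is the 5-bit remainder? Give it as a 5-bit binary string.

Modulo-2 division of 1001000001001011 by 100101:
  pos 0: 100100 XOR 100101 = 000001
  pos 5: 100010 XOR 100101 = 000111
  pos 8: 111010 XOR 100101 = 011111
  pos 9: 111111 XOR 100101 = 011010
  pos 10: 110101 XOR 100101 = 010000
Remainder = 10000 (nonzero — an error is detected).

10000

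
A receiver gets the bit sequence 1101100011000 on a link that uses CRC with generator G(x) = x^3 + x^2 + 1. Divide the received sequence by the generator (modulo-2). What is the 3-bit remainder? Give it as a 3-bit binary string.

000

Modulo-2 division of 1101100011000 by 1101:
  pos 0: 1101 XOR 1101 = 0000
  pos 4: 1000 XOR 1101 = 0101
  pos 5: 1011 XOR 1101 = 0110
  pos 6: 1101 XOR 1101 = 0000
Remainder = 000 (zero — the frame passes the CRC check).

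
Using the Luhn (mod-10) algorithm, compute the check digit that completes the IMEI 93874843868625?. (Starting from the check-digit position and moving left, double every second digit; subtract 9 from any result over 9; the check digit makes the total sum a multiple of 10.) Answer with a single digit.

Partial digits right→left: 5 2 6 8 6 8 3 4 8 4 7 8 3 9
Double every second digit counting from the check-digit position (so the 1st, 3rd, 5th, ... of the partial from the right).
  doubled (with −9 where >9): 1 3 3 6 7 5 6 → sum 31
  kept as-is: 2 8 8 4 4 8 9 → sum 43
Total = 31 + 43 = 74.
Check digit = (10 − (74 mod 10)) mod 10 = 6.

6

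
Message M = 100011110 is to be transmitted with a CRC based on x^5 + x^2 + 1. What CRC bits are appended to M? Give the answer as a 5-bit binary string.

10101

Append 5 zeros: 10001111000000. Divide by 100101 (XOR where the leading bit is 1):
  pos 0: 100011 XOR 100101 = 000110
  pos 3: 110110 XOR 100101 = 010011
  pos 4: 100110 XOR 100101 = 000011
  pos 8: 110000 XOR 100101 = 010101
Remainder (last 5 bits) = 10101. This is the CRC / FCS.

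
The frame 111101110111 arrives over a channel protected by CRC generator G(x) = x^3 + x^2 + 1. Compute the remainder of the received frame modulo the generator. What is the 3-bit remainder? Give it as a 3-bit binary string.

Modulo-2 division of 111101110111 by 1101:
  pos 0: 1111 XOR 1101 = 0010
  pos 2: 1001 XOR 1101 = 0100
  pos 3: 1001 XOR 1101 = 0100
  pos 4: 1001 XOR 1101 = 0100
  pos 5: 1000 XOR 1101 = 0101
  pos 6: 1011 XOR 1101 = 0110
  pos 7: 1101 XOR 1101 = 0000
Remainder = 001 (nonzero — an error is detected).

001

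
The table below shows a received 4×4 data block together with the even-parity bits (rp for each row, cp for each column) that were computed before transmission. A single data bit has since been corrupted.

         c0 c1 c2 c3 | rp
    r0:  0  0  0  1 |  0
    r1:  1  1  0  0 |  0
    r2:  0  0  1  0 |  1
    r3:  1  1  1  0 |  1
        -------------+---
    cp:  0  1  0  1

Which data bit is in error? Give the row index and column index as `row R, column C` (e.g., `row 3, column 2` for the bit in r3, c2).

row 0, column 1

Recompute each row's even parity and compare to rp:
  r0: data parity 1, sent rp 0 → mismatch
  r1: data parity 0, sent rp 0 → ok
  r2: data parity 1, sent rp 1 → ok
  r3: data parity 1, sent rp 1 → ok
Recompute each column's even parity and compare to cp:
  c0: data parity 0, sent cp 0 → ok
  c1: data parity 0, sent cp 1 → mismatch
  c2: data parity 0, sent cp 0 → ok
  c3: data parity 1, sent cp 1 → ok
Exactly one row (r0) and one column (c1) fail → the flipped bit is at their intersection.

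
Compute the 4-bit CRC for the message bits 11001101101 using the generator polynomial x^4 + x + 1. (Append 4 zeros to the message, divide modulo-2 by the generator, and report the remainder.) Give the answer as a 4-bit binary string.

1101

Append 4 zeros: 110011011010000. Divide by 10011 (XOR where the leading bit is 1):
  pos 0: 11001 XOR 10011 = 01010
  pos 1: 10101 XOR 10011 = 00110
  pos 3: 11001 XOR 10011 = 01010
  pos 4: 10101 XOR 10011 = 00110
  pos 6: 11001 XOR 10011 = 01010
  pos 7: 10100 XOR 10011 = 00111
  pos 9: 11100 XOR 10011 = 01111
  pos 10: 11110 XOR 10011 = 01101
Remainder (last 4 bits) = 1101. This is the CRC / FCS.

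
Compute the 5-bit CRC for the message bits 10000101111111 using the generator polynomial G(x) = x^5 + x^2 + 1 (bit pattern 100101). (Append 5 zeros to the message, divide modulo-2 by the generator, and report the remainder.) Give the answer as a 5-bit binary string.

Append 5 zeros: 1000010111111100000. Divide by 100101 (XOR where the leading bit is 1):
  pos 0: 100001 XOR 100101 = 000100
  pos 3: 100011 XOR 100101 = 000110
  pos 6: 110111 XOR 100101 = 010010
  pos 7: 100101 XOR 100101 = 000000
  pos 13: 100000 XOR 100101 = 000101
Remainder (last 5 bits) = 00101. This is the CRC / FCS.

00101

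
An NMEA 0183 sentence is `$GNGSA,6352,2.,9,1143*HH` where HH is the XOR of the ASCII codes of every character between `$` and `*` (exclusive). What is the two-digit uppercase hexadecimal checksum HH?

XOR the ASCII codes of the payload characters:
  'G' = 0x47 → acc = 0x47
  'N' = 0x4E → acc = 0x09
  'G' = 0x47 → acc = 0x4E
  'S' = 0x53 → acc = 0x1D
  'A' = 0x41 → acc = 0x5C
  ',' = 0x2C → acc = 0x70
  '6' = 0x36 → acc = 0x46
  '3' = 0x33 → acc = 0x75
  '5' = 0x35 → acc = 0x40
  '2' = 0x32 → acc = 0x72
  ',' = 0x2C → acc = 0x5E
  '2' = 0x32 → acc = 0x6C
  '.' = 0x2E → acc = 0x42
  ',' = 0x2C → acc = 0x6E
  '9' = 0x39 → acc = 0x57
  ',' = 0x2C → acc = 0x7B
  '1' = 0x31 → acc = 0x4A
  '1' = 0x31 → acc = 0x7B
  '4' = 0x34 → acc = 0x4F
  '3' = 0x33 → acc = 0x7C
Checksum = 0x7C.

7C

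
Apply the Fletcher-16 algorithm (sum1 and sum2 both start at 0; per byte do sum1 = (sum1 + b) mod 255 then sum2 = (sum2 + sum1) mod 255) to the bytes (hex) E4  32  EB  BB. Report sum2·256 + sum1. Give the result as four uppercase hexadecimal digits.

Running sums (mod 255):
  after byte 0 (E4): sum1=228, sum2=228
  after byte 1 (32): sum1=23, sum2=251
  after byte 2 (EB): sum1=3, sum2=254
  after byte 3 (BB): sum1=190, sum2=189
Checksum = sum2·256 + sum1 = 189·256 + 190 = 48574 = 0xBDBE.

BDBE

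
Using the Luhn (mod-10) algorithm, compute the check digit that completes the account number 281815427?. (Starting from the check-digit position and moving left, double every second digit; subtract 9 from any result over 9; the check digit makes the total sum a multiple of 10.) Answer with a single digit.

Partial digits right→left: 7 2 4 5 1 8 1 8 2
Double every second digit counting from the check-digit position (so the 1st, 3rd, 5th, ... of the partial from the right).
  doubled (with −9 where >9): 5 8 2 2 4 → sum 21
  kept as-is: 2 5 8 8 → sum 23
Total = 21 + 23 = 44.
Check digit = (10 − (44 mod 10)) mod 10 = 6.

6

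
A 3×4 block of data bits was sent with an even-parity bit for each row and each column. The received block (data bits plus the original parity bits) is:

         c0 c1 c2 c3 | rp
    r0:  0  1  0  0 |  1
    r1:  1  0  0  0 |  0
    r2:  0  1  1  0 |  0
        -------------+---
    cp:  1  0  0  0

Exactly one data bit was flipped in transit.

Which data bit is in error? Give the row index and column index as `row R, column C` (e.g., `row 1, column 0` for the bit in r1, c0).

row 1, column 2

Recompute each row's even parity and compare to rp:
  r0: data parity 1, sent rp 1 → ok
  r1: data parity 1, sent rp 0 → mismatch
  r2: data parity 0, sent rp 0 → ok
Recompute each column's even parity and compare to cp:
  c0: data parity 1, sent cp 1 → ok
  c1: data parity 0, sent cp 0 → ok
  c2: data parity 1, sent cp 0 → mismatch
  c3: data parity 0, sent cp 0 → ok
Exactly one row (r1) and one column (c2) fail → the flipped bit is at their intersection.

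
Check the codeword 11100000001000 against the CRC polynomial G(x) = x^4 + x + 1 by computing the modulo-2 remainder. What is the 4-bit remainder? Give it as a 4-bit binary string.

Modulo-2 division of 11100000001000 by 10011:
  pos 0: 11100 XOR 10011 = 01111
  pos 1: 11110 XOR 10011 = 01101
  pos 2: 11010 XOR 10011 = 01001
  pos 3: 10010 XOR 10011 = 00001
  pos 7: 10010 XOR 10011 = 00001
Remainder = 0100 (nonzero — an error is detected).

0100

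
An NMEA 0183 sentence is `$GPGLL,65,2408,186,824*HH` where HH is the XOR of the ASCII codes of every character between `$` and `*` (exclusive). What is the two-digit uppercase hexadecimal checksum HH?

5C

XOR the ASCII codes of the payload characters:
  'G' = 0x47 → acc = 0x47
  'P' = 0x50 → acc = 0x17
  'G' = 0x47 → acc = 0x50
  'L' = 0x4C → acc = 0x1C
  'L' = 0x4C → acc = 0x50
  ',' = 0x2C → acc = 0x7C
  '6' = 0x36 → acc = 0x4A
  '5' = 0x35 → acc = 0x7F
  ',' = 0x2C → acc = 0x53
  '2' = 0x32 → acc = 0x61
  '4' = 0x34 → acc = 0x55
  '0' = 0x30 → acc = 0x65
  '8' = 0x38 → acc = 0x5D
  ',' = 0x2C → acc = 0x71
  '1' = 0x31 → acc = 0x40
  '8' = 0x38 → acc = 0x78
  '6' = 0x36 → acc = 0x4E
  ',' = 0x2C → acc = 0x62
  '8' = 0x38 → acc = 0x5A
  '2' = 0x32 → acc = 0x68
  '4' = 0x34 → acc = 0x5C
Checksum = 0x5C.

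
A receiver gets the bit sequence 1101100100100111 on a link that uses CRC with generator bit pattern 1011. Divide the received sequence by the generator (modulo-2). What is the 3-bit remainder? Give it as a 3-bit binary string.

Modulo-2 division of 1101100100100111 by 1011:
  pos 0: 1101 XOR 1011 = 0110
  pos 1: 1101 XOR 1011 = 0110
  pos 2: 1100 XOR 1011 = 0111
  pos 3: 1110 XOR 1011 = 0101
  pos 4: 1011 XOR 1011 = 0000
  pos 10: 1001 XOR 1011 = 0010
  pos 12: 1011 XOR 1011 = 0000
Remainder = 000 (zero — the frame passes the CRC check).

000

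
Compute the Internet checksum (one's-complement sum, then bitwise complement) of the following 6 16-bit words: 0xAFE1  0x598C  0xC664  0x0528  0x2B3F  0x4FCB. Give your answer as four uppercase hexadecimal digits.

AFFA

One's-complement addition (fold any carry out of bit 15 back into bit 0):
  0xAFE1 + 0x598C = 0x1096D → wrap carry → 0x096E
  0x096E + 0xC664 = 0x0CFD2
  0xCFD2 + 0x0528 = 0x0D4FA
  0xD4FA + 0x2B3F = 0x10039 → wrap carry → 0x003A
  0x003A + 0x4FCB = 0x05005
One's-complement sum = 0x5005.
Checksum = ~0x5005 & 0xFFFF = 0xAFFA.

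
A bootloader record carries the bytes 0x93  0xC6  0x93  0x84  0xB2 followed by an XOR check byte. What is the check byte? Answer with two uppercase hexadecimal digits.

F0

XOR the bytes together:
  start with 0x93
  0x93 ⊕ 0xC6 = 0x55
  0x55 ⊕ 0x93 = 0xC6
  0xC6 ⊕ 0x84 = 0x42
  0x42 ⊕ 0xB2 = 0xF0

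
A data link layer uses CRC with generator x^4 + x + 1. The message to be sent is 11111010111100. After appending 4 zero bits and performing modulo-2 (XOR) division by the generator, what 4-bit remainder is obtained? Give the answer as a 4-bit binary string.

0101

Append 4 zeros: 111110101111000000. Divide by 10011 (XOR where the leading bit is 1):
  pos 0: 11111 XOR 10011 = 01100
  pos 1: 11000 XOR 10011 = 01011
  pos 2: 10111 XOR 10011 = 00100
  pos 4: 10001 XOR 10011 = 00010
  pos 7: 10111 XOR 10011 = 00100
  pos 9: 10000 XOR 10011 = 00011
  pos 12: 11000 XOR 10011 = 01011
  pos 13: 10110 XOR 10011 = 00101
Remainder (last 4 bits) = 0101. This is the CRC / FCS.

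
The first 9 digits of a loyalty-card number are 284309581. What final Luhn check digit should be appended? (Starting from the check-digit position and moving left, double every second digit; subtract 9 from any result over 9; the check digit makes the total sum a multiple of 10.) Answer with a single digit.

7

Partial digits right→left: 1 8 5 9 0 3 4 8 2
Double every second digit counting from the check-digit position (so the 1st, 3rd, 5th, ... of the partial from the right).
  doubled (with −9 where >9): 2 1 0 8 4 → sum 15
  kept as-is: 8 9 3 8 → sum 28
Total = 15 + 28 = 43.
Check digit = (10 − (43 mod 10)) mod 10 = 7.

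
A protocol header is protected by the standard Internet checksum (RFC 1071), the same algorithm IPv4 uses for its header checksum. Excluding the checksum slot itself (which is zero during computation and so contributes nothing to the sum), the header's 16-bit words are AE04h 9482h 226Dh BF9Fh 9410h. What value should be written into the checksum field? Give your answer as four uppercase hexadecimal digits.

One's-complement addition (fold any carry out of bit 15 back into bit 0):
  0xAE04 + 0x9482 = 0x14286 → wrap carry → 0x4287
  0x4287 + 0x226D = 0x064F4
  0x64F4 + 0xBF9F = 0x12493 → wrap carry → 0x2494
  0x2494 + 0x9410 = 0x0B8A4
One's-complement sum = 0xB8A4.
Checksum = ~0xB8A4 & 0xFFFF = 0x475B.

475B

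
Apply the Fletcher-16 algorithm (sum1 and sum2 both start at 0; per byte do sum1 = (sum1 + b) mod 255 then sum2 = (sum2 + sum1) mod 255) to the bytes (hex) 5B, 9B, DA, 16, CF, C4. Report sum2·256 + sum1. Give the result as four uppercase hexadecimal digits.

Running sums (mod 255):
  after byte 0 (5B): sum1=91, sum2=91
  after byte 1 (9B): sum1=246, sum2=82
  after byte 2 (DA): sum1=209, sum2=36
  after byte 3 (16): sum1=231, sum2=12
  after byte 4 (CF): sum1=183, sum2=195
  after byte 5 (C4): sum1=124, sum2=64
Checksum = sum2·256 + sum1 = 64·256 + 124 = 16508 = 0x407C.

407C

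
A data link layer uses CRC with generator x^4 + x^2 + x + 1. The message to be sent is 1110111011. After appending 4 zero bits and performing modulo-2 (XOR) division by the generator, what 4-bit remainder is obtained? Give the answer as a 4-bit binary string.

1100

Append 4 zeros: 11101110110000. Divide by 10111 (XOR where the leading bit is 1):
  pos 0: 11101 XOR 10111 = 01010
  pos 1: 10101 XOR 10111 = 00010
  pos 4: 10101 XOR 10111 = 00010
  pos 7: 10100 XOR 10111 = 00011
Remainder (last 4 bits) = 1100. This is the CRC / FCS.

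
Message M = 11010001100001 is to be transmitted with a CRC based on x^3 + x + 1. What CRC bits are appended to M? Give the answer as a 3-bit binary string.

110

Append 3 zeros: 11010001100001000. Divide by 1011 (XOR where the leading bit is 1):
  pos 0: 1101 XOR 1011 = 0110
  pos 1: 1100 XOR 1011 = 0111
  pos 2: 1110 XOR 1011 = 0101
  pos 3: 1010 XOR 1011 = 0001
  pos 6: 1110 XOR 1011 = 0101
  pos 7: 1010 XOR 1011 = 0001
  pos 10: 1001 XOR 1011 = 0010
  pos 12: 1000 XOR 1011 = 0011
Remainder (last 3 bits) = 110. This is the CRC / FCS.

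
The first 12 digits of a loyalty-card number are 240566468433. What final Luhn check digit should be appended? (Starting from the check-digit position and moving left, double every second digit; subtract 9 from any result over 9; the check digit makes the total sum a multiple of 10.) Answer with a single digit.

Partial digits right→left: 3 3 4 8 6 4 6 6 5 0 4 2
Double every second digit counting from the check-digit position (so the 1st, 3rd, 5th, ... of the partial from the right).
  doubled (with −9 where >9): 6 8 3 3 1 8 → sum 29
  kept as-is: 3 8 4 6 0 2 → sum 23
Total = 29 + 23 = 52.
Check digit = (10 − (52 mod 10)) mod 10 = 8.

8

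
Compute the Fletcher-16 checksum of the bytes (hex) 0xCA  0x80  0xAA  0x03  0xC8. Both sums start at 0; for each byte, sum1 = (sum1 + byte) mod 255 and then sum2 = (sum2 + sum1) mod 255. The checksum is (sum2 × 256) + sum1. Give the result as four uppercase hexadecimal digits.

Running sums (mod 255):
  after byte 0 (0xCA): sum1=202, sum2=202
  after byte 1 (0x80): sum1=75, sum2=22
  after byte 2 (0xAA): sum1=245, sum2=12
  after byte 3 (0x03): sum1=248, sum2=5
  after byte 4 (0xC8): sum1=193, sum2=198
Checksum = sum2·256 + sum1 = 198·256 + 193 = 50881 = 0xC6C1.

C6C1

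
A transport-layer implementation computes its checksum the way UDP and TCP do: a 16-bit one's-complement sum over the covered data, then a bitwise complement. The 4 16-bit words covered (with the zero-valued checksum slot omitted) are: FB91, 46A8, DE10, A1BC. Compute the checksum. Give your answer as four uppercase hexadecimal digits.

3DF8

One's-complement addition (fold any carry out of bit 15 back into bit 0):
  0xFB91 + 0x46A8 = 0x14239 → wrap carry → 0x423A
  0x423A + 0xDE10 = 0x1204A → wrap carry → 0x204B
  0x204B + 0xA1BC = 0x0C207
One's-complement sum = 0xC207.
Checksum = ~0xC207 & 0xFFFF = 0x3DF8.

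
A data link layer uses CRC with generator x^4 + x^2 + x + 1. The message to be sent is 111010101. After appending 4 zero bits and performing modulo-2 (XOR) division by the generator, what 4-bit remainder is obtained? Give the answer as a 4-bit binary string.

Append 4 zeros: 1110101010000. Divide by 10111 (XOR where the leading bit is 1):
  pos 0: 11101 XOR 10111 = 01010
  pos 1: 10100 XOR 10111 = 00011
  pos 4: 11101 XOR 10111 = 01010
  pos 5: 10100 XOR 10111 = 00011
  pos 8: 11000 XOR 10111 = 01111
Remainder (last 4 bits) = 1111. This is the CRC / FCS.

1111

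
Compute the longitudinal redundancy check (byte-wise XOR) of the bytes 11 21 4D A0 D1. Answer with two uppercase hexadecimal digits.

XOR the bytes together:
  start with 0x11
  0x11 ⊕ 0x21 = 0x30
  0x30 ⊕ 0x4D = 0x7D
  0x7D ⊕ 0xA0 = 0xDD
  0xDD ⊕ 0xD1 = 0x0C

0C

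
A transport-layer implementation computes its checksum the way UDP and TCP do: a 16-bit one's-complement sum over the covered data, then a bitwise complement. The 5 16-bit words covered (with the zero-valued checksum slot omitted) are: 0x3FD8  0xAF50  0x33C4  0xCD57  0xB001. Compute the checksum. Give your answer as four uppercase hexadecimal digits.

5FB9

One's-complement addition (fold any carry out of bit 15 back into bit 0):
  0x3FD8 + 0xAF50 = 0x0EF28
  0xEF28 + 0x33C4 = 0x122EC → wrap carry → 0x22ED
  0x22ED + 0xCD57 = 0x0F044
  0xF044 + 0xB001 = 0x1A045 → wrap carry → 0xA046
One's-complement sum = 0xA046.
Checksum = ~0xA046 & 0xFFFF = 0x5FB9.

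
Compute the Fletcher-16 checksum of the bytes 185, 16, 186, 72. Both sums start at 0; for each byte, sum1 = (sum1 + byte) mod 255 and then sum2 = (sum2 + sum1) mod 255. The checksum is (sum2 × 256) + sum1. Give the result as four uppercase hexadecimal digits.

D4CC

Running sums (mod 255):
  after byte 0 (185): sum1=185, sum2=185
  after byte 1 (16): sum1=201, sum2=131
  after byte 2 (186): sum1=132, sum2=8
  after byte 3 (72): sum1=204, sum2=212
Checksum = sum2·256 + sum1 = 212·256 + 204 = 54476 = 0xD4CC.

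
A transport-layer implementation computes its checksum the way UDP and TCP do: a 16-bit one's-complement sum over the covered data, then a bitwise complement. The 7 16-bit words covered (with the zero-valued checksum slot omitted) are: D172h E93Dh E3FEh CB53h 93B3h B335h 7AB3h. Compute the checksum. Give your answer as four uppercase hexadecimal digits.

One's-complement addition (fold any carry out of bit 15 back into bit 0):
  0xD172 + 0xE93D = 0x1BAAF → wrap carry → 0xBAB0
  0xBAB0 + 0xE3FE = 0x19EAE → wrap carry → 0x9EAF
  0x9EAF + 0xCB53 = 0x16A02 → wrap carry → 0x6A03
  0x6A03 + 0x93B3 = 0x0FDB6
  0xFDB6 + 0xB335 = 0x1B0EB → wrap carry → 0xB0EC
  0xB0EC + 0x7AB3 = 0x12B9F → wrap carry → 0x2BA0
One's-complement sum = 0x2BA0.
Checksum = ~0x2BA0 & 0xFFFF = 0xD45F.

D45F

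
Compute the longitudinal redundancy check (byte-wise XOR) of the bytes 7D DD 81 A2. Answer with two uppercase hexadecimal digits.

83

XOR the bytes together:
  start with 0x7D
  0x7D ⊕ 0xDD = 0xA0
  0xA0 ⊕ 0x81 = 0x21
  0x21 ⊕ 0xA2 = 0x83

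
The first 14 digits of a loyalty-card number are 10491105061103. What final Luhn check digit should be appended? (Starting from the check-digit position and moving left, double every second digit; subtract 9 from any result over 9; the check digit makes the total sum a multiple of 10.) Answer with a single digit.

0

Partial digits right→left: 3 0 1 1 6 0 5 0 1 1 9 4 0 1
Double every second digit counting from the check-digit position (so the 1st, 3rd, 5th, ... of the partial from the right).
  doubled (with −9 where >9): 6 2 3 1 2 9 0 → sum 23
  kept as-is: 0 1 0 0 1 4 1 → sum 7
Total = 23 + 7 = 30.
Check digit = (10 − (30 mod 10)) mod 10 = 0.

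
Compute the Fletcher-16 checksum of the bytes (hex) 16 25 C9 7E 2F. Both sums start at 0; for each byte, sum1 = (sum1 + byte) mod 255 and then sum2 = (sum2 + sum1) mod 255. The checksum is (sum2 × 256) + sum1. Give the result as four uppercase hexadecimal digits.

Running sums (mod 255):
  after byte 0 (16): sum1=22, sum2=22
  after byte 1 (25): sum1=59, sum2=81
  after byte 2 (C9): sum1=5, sum2=86
  after byte 3 (7E): sum1=131, sum2=217
  after byte 4 (2F): sum1=178, sum2=140
Checksum = sum2·256 + sum1 = 140·256 + 178 = 36018 = 0x8CB2.

8CB2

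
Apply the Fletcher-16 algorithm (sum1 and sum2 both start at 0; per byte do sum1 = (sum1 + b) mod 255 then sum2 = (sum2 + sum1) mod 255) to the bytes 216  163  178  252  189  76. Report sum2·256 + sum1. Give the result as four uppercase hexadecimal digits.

D036

Running sums (mod 255):
  after byte 0 (216): sum1=216, sum2=216
  after byte 1 (163): sum1=124, sum2=85
  after byte 2 (178): sum1=47, sum2=132
  after byte 3 (252): sum1=44, sum2=176
  after byte 4 (189): sum1=233, sum2=154
  after byte 5 (76): sum1=54, sum2=208
Checksum = sum2·256 + sum1 = 208·256 + 54 = 53302 = 0xD036.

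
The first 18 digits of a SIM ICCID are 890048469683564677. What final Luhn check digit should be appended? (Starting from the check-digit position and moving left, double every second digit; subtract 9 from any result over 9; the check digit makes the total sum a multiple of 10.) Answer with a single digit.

Partial digits right→left: 7 7 6 4 6 5 3 8 6 9 6 4 8 4 0 0 9 8
Double every second digit counting from the check-digit position (so the 1st, 3rd, 5th, ... of the partial from the right).
  doubled (with −9 where >9): 5 3 3 6 3 3 7 0 9 → sum 39
  kept as-is: 7 4 5 8 9 4 4 0 8 → sum 49
Total = 39 + 49 = 88.
Check digit = (10 − (88 mod 10)) mod 10 = 2.

2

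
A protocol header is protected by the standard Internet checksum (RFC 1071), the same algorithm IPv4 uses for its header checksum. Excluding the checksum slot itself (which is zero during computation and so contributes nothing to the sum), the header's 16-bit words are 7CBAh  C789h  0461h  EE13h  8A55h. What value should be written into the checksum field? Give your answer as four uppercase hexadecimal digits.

3EF1

One's-complement addition (fold any carry out of bit 15 back into bit 0):
  0x7CBA + 0xC789 = 0x14443 → wrap carry → 0x4444
  0x4444 + 0x0461 = 0x048A5
  0x48A5 + 0xEE13 = 0x136B8 → wrap carry → 0x36B9
  0x36B9 + 0x8A55 = 0x0C10E
One's-complement sum = 0xC10E.
Checksum = ~0xC10E & 0xFFFF = 0x3EF1.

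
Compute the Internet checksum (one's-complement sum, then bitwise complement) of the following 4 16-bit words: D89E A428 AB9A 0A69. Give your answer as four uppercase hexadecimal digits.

CD34

One's-complement addition (fold any carry out of bit 15 back into bit 0):
  0xD89E + 0xA428 = 0x17CC6 → wrap carry → 0x7CC7
  0x7CC7 + 0xAB9A = 0x12861 → wrap carry → 0x2862
  0x2862 + 0x0A69 = 0x032CB
One's-complement sum = 0x32CB.
Checksum = ~0x32CB & 0xFFFF = 0xCD34.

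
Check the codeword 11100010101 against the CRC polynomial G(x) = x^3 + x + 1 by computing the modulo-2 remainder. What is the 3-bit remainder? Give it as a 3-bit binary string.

Modulo-2 division of 11100010101 by 1011:
  pos 0: 1110 XOR 1011 = 0101
  pos 1: 1010 XOR 1011 = 0001
  pos 4: 1010 XOR 1011 = 0001
  pos 7: 1101 XOR 1011 = 0110
Remainder = 110 (nonzero — an error is detected).

110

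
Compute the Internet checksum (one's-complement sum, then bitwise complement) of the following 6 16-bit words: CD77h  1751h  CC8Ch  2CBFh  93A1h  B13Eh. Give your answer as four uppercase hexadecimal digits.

One's-complement addition (fold any carry out of bit 15 back into bit 0):
  0xCD77 + 0x1751 = 0x0E4C8
  0xE4C8 + 0xCC8C = 0x1B154 → wrap carry → 0xB155
  0xB155 + 0x2CBF = 0x0DE14
  0xDE14 + 0x93A1 = 0x171B5 → wrap carry → 0x71B6
  0x71B6 + 0xB13E = 0x122F4 → wrap carry → 0x22F5
One's-complement sum = 0x22F5.
Checksum = ~0x22F5 & 0xFFFF = 0xDD0A.

DD0A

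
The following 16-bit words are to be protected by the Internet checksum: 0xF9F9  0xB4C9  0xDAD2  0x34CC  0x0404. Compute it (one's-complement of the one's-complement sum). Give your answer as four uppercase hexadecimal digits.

3D99

One's-complement addition (fold any carry out of bit 15 back into bit 0):
  0xF9F9 + 0xB4C9 = 0x1AEC2 → wrap carry → 0xAEC3
  0xAEC3 + 0xDAD2 = 0x18995 → wrap carry → 0x8996
  0x8996 + 0x34CC = 0x0BE62
  0xBE62 + 0x0404 = 0x0C266
One's-complement sum = 0xC266.
Checksum = ~0xC266 & 0xFFFF = 0x3D99.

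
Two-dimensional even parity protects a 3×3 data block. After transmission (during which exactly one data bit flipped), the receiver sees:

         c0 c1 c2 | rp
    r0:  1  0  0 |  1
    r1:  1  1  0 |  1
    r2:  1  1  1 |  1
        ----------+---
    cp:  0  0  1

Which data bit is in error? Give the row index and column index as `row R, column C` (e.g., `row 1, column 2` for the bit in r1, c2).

Recompute each row's even parity and compare to rp:
  r0: data parity 1, sent rp 1 → ok
  r1: data parity 0, sent rp 1 → mismatch
  r2: data parity 1, sent rp 1 → ok
Recompute each column's even parity and compare to cp:
  c0: data parity 1, sent cp 0 → mismatch
  c1: data parity 0, sent cp 0 → ok
  c2: data parity 1, sent cp 1 → ok
Exactly one row (r1) and one column (c0) fail → the flipped bit is at their intersection.

row 1, column 0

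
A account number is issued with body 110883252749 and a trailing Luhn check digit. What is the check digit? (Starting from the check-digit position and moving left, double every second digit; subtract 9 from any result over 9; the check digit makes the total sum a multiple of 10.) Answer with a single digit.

3

Partial digits right→left: 9 4 7 2 5 2 3 8 8 0 1 1
Double every second digit counting from the check-digit position (so the 1st, 3rd, 5th, ... of the partial from the right).
  doubled (with −9 where >9): 9 5 1 6 7 2 → sum 30
  kept as-is: 4 2 2 8 0 1 → sum 17
Total = 30 + 17 = 47.
Check digit = (10 − (47 mod 10)) mod 10 = 3.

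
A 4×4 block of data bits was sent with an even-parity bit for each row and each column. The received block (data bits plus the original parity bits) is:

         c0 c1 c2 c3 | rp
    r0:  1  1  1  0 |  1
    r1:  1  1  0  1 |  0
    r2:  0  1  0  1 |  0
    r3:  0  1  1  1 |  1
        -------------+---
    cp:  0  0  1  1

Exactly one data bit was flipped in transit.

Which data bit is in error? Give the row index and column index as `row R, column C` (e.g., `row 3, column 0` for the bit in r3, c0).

row 1, column 2

Recompute each row's even parity and compare to rp:
  r0: data parity 1, sent rp 1 → ok
  r1: data parity 1, sent rp 0 → mismatch
  r2: data parity 0, sent rp 0 → ok
  r3: data parity 1, sent rp 1 → ok
Recompute each column's even parity and compare to cp:
  c0: data parity 0, sent cp 0 → ok
  c1: data parity 0, sent cp 0 → ok
  c2: data parity 0, sent cp 1 → mismatch
  c3: data parity 1, sent cp 1 → ok
Exactly one row (r1) and one column (c2) fail → the flipped bit is at their intersection.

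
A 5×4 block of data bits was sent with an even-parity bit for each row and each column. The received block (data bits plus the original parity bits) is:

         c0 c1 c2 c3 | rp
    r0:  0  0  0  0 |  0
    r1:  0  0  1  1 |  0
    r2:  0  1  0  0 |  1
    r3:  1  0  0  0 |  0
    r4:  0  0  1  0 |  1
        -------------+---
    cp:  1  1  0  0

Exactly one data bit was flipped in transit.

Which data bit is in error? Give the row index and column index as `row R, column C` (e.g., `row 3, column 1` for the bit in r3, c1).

Recompute each row's even parity and compare to rp:
  r0: data parity 0, sent rp 0 → ok
  r1: data parity 0, sent rp 0 → ok
  r2: data parity 1, sent rp 1 → ok
  r3: data parity 1, sent rp 0 → mismatch
  r4: data parity 1, sent rp 1 → ok
Recompute each column's even parity and compare to cp:
  c0: data parity 1, sent cp 1 → ok
  c1: data parity 1, sent cp 1 → ok
  c2: data parity 0, sent cp 0 → ok
  c3: data parity 1, sent cp 0 → mismatch
Exactly one row (r3) and one column (c3) fail → the flipped bit is at their intersection.

row 3, column 3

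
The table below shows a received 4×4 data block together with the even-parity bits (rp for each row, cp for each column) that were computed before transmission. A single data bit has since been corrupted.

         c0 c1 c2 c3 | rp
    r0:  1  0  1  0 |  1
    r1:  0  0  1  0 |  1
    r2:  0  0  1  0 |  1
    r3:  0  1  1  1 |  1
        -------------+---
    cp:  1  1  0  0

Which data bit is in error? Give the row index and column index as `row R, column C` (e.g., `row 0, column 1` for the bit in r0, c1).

row 0, column 3

Recompute each row's even parity and compare to rp:
  r0: data parity 0, sent rp 1 → mismatch
  r1: data parity 1, sent rp 1 → ok
  r2: data parity 1, sent rp 1 → ok
  r3: data parity 1, sent rp 1 → ok
Recompute each column's even parity and compare to cp:
  c0: data parity 1, sent cp 1 → ok
  c1: data parity 1, sent cp 1 → ok
  c2: data parity 0, sent cp 0 → ok
  c3: data parity 1, sent cp 0 → mismatch
Exactly one row (r0) and one column (c3) fail → the flipped bit is at their intersection.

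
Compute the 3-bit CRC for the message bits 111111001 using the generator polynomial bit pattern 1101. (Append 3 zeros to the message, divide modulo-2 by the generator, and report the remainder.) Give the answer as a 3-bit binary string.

Append 3 zeros: 111111001000. Divide by 1101 (XOR where the leading bit is 1):
  pos 0: 1111 XOR 1101 = 0010
  pos 2: 1011 XOR 1101 = 0110
  pos 3: 1100 XOR 1101 = 0001
  pos 6: 1010 XOR 1101 = 0111
  pos 7: 1110 XOR 1101 = 0011
Remainder (last 3 bits) = 110. This is the CRC / FCS.

110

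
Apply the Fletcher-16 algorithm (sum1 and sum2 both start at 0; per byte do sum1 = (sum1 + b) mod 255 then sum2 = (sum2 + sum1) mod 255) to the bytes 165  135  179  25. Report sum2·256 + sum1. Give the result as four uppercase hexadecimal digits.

ADF9

Running sums (mod 255):
  after byte 0 (165): sum1=165, sum2=165
  after byte 1 (135): sum1=45, sum2=210
  after byte 2 (179): sum1=224, sum2=179
  after byte 3 (25): sum1=249, sum2=173
Checksum = sum2·256 + sum1 = 173·256 + 249 = 44537 = 0xADF9.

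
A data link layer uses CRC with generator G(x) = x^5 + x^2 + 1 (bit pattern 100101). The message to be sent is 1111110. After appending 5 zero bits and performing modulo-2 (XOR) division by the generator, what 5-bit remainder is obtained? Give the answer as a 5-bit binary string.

Append 5 zeros: 111111000000. Divide by 100101 (XOR where the leading bit is 1):
  pos 0: 111111 XOR 100101 = 011010
  pos 1: 110100 XOR 100101 = 010001
  pos 2: 100010 XOR 100101 = 000111
  pos 5: 111000 XOR 100101 = 011101
  pos 6: 111010 XOR 100101 = 011111
Remainder (last 5 bits) = 11111. This is the CRC / FCS.

11111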